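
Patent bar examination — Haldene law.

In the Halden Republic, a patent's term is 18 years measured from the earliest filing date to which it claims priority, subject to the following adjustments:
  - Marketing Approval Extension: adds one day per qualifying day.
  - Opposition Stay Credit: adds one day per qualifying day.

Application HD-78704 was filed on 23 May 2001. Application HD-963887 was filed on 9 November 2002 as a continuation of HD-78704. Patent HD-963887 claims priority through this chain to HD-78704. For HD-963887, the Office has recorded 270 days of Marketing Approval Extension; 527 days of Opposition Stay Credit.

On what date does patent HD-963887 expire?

2021-07-28

Earliest priority filing: 23 May 2001.
Base term: 23 May 2001 + 18 years → 23 May 2019.
Marketing Approval Extension: +270 days → 17 February 2020.
Opposition Stay Credit: +527 days → 28 July 2021.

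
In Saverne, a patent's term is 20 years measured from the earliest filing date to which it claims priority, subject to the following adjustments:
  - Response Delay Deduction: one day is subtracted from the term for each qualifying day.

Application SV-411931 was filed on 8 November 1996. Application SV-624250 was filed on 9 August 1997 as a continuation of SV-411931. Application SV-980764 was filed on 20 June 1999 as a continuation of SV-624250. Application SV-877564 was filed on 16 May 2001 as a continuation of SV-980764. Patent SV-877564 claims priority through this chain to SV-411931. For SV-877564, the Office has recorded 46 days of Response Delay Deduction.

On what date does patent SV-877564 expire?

Earliest priority filing: 8 November 1996.
Base term: 8 November 1996 + 20 years → 8 November 2016.
Response Delay Deduction: −46 days → 23 September 2016.

2016-09-23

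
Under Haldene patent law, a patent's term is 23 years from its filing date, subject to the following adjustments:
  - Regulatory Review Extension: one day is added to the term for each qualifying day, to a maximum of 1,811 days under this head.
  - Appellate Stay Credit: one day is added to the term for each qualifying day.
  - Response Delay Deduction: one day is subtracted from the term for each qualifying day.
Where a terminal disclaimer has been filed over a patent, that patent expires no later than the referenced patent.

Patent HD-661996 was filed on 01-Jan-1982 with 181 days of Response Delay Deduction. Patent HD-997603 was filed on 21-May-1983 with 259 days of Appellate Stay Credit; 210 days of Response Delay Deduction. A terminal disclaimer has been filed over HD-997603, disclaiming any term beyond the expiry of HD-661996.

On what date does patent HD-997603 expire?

Natural term of HD-997603:
  Base: filing + 23 years → 21 May 2006.
  Appellate Stay Credit: +259 days → 4 February 2007.
  Response Delay Deduction: −210 days → 9 July 2006.
Expiry of referenced patent HD-661996:
  Base: filing + 23 years → 1 January 2005.
  Response Delay Deduction: −181 days → 4 July 2004.
Terminal disclaimer: HD-997603 expires on the earlier of 9 July 2006 and 4 July 2004.

2004-07-04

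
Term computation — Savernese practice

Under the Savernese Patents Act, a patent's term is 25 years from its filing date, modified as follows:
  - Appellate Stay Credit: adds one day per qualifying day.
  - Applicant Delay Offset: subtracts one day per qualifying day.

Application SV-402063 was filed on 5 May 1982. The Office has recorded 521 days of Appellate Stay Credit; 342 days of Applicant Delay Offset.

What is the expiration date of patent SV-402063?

Base term: filing date + 25 years → 5 May 2007.
Appellate Stay Credit: +521 days → 7 October 2008.
Applicant Delay Offset: −342 days → 31 October 2007.

October 31, 2007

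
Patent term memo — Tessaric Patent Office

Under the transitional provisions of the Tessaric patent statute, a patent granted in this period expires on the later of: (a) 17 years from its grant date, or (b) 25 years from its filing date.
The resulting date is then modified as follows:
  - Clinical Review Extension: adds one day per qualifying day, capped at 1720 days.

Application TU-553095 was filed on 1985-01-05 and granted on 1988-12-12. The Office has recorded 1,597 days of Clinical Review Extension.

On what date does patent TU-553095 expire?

May 21, 2014

(a) grant + 17 years → 12 December 2005.
(b) filing + 25 years → 5 January 2010.
Later of the two: 5 January 2010.
Clinical Review Extension: 1597 days (within the 1720-day cap) → +1597 days → 21 May 2014.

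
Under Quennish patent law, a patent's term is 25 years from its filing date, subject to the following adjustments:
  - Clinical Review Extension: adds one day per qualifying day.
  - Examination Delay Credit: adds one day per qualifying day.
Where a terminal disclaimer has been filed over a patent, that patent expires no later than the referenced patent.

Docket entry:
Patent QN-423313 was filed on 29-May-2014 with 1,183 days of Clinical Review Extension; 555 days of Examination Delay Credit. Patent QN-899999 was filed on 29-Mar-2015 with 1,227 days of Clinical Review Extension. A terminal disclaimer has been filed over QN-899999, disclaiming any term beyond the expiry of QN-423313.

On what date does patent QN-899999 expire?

Natural term of QN-899999:
  Base: filing + 25 years → 29 March 2040.
  Clinical Review Extension: +1227 days → 8 August 2043.
Expiry of referenced patent QN-423313:
  Base: filing + 25 years → 29 May 2039.
  Clinical Review Extension: +1183 days → 24 August 2042.
  Examination Delay Credit: +555 days → 1 March 2044.
Terminal disclaimer: QN-899999 expires on the earlier of 8 August 2043 and 1 March 2044.

August 8, 2043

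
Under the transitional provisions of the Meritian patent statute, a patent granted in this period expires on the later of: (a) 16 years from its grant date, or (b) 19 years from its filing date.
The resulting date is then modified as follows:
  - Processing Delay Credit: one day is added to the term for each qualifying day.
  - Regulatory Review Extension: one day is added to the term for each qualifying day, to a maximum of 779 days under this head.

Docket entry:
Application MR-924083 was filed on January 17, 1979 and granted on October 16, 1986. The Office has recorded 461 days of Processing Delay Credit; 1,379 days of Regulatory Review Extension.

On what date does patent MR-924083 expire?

2006-03-09

(a) grant + 16 years → 16 October 2002.
(b) filing + 19 years → 17 January 1998.
Later of the two: 16 October 2002.
Processing Delay Credit: +461 days → 20 January 2004.
Regulatory Review Extension: 1379 days claimed exceeds the 779-day cap, so +779 days → 9 March 2006.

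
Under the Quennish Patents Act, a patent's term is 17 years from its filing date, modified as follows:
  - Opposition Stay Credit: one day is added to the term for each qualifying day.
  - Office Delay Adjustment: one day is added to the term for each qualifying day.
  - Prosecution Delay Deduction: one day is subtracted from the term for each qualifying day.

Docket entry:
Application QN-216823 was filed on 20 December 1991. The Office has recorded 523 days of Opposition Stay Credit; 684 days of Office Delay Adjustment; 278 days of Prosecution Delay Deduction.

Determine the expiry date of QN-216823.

Base term: filing date + 17 years → 20 December 2008.
Opposition Stay Credit: +523 days → 27 May 2010.
Office Delay Adjustment: +684 days → 10 April 2012.
Prosecution Delay Deduction: −278 days → 7 July 2011.

July 7, 2011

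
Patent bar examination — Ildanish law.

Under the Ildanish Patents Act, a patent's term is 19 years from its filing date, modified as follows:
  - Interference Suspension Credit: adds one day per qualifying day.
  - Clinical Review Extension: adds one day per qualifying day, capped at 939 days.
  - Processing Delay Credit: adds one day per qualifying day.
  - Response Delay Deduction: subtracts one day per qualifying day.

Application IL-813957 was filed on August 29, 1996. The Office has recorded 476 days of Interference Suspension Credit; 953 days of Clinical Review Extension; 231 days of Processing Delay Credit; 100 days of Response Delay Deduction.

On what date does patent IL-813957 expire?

Base term: filing date + 19 years → 29 August 2015.
Interference Suspension Credit: +476 days → 17 December 2016.
Clinical Review Extension: 953 days claimed exceeds the 939-day cap, so +939 days → 14 July 2019.
Processing Delay Credit: +231 days → 1 March 2020.
Response Delay Deduction: −100 days → 22 November 2019.

November 22, 2019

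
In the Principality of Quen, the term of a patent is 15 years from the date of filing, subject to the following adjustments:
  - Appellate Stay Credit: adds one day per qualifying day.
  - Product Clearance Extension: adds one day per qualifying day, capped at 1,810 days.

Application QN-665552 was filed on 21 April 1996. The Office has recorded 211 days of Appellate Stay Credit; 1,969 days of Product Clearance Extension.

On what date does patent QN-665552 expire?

November 1, 2016

Base term: filing date + 15 years → 21 April 2011.
Appellate Stay Credit: +211 days → 18 November 2011.
Product Clearance Extension: 1969 days claimed exceeds the 1810-day cap, so +1810 days → 1 November 2016.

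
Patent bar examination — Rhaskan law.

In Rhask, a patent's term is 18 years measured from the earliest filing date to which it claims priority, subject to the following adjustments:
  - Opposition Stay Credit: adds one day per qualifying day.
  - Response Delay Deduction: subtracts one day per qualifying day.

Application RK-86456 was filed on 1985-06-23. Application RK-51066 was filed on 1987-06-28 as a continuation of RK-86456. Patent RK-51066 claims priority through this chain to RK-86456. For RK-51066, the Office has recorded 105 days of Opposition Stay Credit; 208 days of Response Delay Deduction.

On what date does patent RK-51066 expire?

2003-03-12

Earliest priority filing: 23 June 1985.
Base term: 23 June 1985 + 18 years → 23 June 2003.
Opposition Stay Credit: +105 days → 6 October 2003.
Response Delay Deduction: −208 days → 12 March 2003.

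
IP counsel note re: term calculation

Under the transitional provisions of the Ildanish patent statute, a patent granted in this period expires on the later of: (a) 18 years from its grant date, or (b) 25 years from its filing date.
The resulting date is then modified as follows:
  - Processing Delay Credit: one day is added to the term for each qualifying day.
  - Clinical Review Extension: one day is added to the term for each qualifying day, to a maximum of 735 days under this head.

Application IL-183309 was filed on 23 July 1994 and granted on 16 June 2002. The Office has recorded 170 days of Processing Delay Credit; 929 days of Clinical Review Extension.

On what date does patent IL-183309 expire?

December 8, 2022

(a) grant + 18 years → 16 June 2020.
(b) filing + 25 years → 23 July 2019.
Later of the two: 16 June 2020.
Processing Delay Credit: +170 days → 3 December 2020.
Clinical Review Extension: 929 days claimed exceeds the 735-day cap, so +735 days → 8 December 2022.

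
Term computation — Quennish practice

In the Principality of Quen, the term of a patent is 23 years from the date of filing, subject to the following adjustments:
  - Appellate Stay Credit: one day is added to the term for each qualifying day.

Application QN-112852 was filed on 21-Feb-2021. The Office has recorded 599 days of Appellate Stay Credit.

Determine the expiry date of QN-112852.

Base term: filing date + 23 years → 21 February 2044.
Appellate Stay Credit: +599 days → 12 October 2045.

2045-10-12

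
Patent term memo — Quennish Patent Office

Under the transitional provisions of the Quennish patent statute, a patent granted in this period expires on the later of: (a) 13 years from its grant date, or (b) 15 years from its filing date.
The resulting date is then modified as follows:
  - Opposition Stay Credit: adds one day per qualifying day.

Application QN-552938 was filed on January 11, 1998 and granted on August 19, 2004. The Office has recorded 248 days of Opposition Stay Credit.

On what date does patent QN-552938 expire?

2018-04-24

(a) grant + 13 years → 19 August 2017.
(b) filing + 15 years → 11 January 2013.
Later of the two: 19 August 2017.
Opposition Stay Credit: +248 days → 24 April 2018.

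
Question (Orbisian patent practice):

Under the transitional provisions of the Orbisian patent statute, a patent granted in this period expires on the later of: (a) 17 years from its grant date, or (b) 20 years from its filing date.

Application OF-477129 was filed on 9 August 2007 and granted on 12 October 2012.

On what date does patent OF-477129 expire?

(a) grant + 17 years → 12 October 2029.
(b) filing + 20 years → 9 August 2027.
Later of the two: 12 October 2029.

2029-10-12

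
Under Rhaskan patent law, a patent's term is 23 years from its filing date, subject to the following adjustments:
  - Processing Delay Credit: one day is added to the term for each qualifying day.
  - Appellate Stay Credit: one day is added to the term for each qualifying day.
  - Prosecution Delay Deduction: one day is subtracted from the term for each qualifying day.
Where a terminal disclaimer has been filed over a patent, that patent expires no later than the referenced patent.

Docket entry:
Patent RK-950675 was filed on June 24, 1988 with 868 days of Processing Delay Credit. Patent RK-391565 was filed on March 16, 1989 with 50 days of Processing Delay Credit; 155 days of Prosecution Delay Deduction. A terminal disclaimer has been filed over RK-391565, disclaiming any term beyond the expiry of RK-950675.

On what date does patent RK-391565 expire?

2011-12-02

Natural term of RK-391565:
  Base: filing + 23 years → 16 March 2012.
  Processing Delay Credit: +50 days → 5 May 2012.
  Prosecution Delay Deduction: −155 days → 2 December 2011.
Expiry of referenced patent RK-950675:
  Base: filing + 23 years → 24 June 2011.
  Processing Delay Credit: +868 days → 8 November 2013.
Terminal disclaimer: RK-391565 expires on the earlier of 2 December 2011 and 8 November 2013.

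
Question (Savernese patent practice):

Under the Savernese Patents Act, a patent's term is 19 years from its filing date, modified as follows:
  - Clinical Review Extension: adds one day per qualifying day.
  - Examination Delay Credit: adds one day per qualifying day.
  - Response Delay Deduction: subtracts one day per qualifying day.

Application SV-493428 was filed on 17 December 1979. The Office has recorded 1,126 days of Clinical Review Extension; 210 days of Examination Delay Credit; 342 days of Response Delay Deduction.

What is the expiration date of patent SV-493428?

September 6, 2001

Base term: filing date + 19 years → 17 December 1998.
Clinical Review Extension: +1126 days → 16 January 2002.
Examination Delay Credit: +210 days → 14 August 2002.
Response Delay Deduction: −342 days → 6 September 2001.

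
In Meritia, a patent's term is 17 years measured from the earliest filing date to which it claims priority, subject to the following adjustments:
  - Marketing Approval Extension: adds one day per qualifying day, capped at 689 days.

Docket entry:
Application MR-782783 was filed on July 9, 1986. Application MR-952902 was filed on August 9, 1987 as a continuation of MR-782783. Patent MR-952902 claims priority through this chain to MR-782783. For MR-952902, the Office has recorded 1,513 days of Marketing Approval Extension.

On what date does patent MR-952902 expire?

Earliest priority filing: 9 July 1986.
Base term: 9 July 1986 + 17 years → 9 July 2003.
Marketing Approval Extension: 1513 days claimed exceeds the 689-day cap, so +689 days → 28 May 2005.

May 28, 2005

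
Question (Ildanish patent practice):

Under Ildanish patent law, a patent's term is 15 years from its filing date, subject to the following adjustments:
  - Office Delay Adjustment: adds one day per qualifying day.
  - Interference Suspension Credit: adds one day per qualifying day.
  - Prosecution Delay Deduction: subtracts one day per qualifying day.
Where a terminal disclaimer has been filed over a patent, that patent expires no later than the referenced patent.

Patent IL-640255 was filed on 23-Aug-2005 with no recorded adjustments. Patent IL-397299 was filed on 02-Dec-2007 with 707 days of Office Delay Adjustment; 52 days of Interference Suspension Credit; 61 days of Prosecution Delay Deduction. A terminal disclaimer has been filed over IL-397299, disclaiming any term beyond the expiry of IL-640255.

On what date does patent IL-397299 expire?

Natural term of IL-397299:
  Base: filing + 15 years → 2 December 2022.
  Office Delay Adjustment: +707 days → 8 November 2024.
  Interference Suspension Credit: +52 days → 30 December 2024.
  Prosecution Delay Deduction: −61 days → 30 October 2024.
Expiry of referenced patent IL-640255:
  Base: filing + 15 years → 23 August 2020.
Terminal disclaimer: IL-397299 expires on the earlier of 30 October 2024 and 23 August 2020.

2020-08-23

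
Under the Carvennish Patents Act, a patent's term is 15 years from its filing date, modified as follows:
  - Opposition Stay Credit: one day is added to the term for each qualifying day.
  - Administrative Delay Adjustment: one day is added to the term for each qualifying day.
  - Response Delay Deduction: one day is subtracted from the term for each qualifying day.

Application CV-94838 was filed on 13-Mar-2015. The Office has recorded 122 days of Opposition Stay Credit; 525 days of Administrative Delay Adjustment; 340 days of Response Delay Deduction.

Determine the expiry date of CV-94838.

Base term: filing date + 15 years → 13 March 2030.
Opposition Stay Credit: +122 days → 13 July 2030.
Administrative Delay Adjustment: +525 days → 20 December 2031.
Response Delay Deduction: −340 days → 14 January 2031.

January 14, 2031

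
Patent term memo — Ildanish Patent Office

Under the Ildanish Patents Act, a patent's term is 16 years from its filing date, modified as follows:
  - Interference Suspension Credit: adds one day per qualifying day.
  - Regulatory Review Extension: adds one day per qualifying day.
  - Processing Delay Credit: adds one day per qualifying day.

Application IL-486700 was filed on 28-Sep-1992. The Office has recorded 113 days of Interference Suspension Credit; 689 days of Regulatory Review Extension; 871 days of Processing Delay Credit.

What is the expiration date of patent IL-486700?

2013-04-28

Base term: filing date + 16 years → 28 September 2008.
Interference Suspension Credit: +113 days → 19 January 2009.
Regulatory Review Extension: +689 days → 9 December 2010.
Processing Delay Credit: +871 days → 28 April 2013.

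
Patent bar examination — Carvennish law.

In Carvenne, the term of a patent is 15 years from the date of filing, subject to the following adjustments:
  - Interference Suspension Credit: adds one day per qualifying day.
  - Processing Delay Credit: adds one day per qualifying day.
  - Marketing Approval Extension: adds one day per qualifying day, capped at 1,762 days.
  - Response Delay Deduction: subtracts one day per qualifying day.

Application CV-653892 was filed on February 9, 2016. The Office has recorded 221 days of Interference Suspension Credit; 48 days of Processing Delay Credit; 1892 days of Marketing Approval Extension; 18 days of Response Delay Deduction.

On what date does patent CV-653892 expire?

August 14, 2036

Base term: filing date + 15 years → 9 February 2031.
Interference Suspension Credit: +221 days → 18 September 2031.
Processing Delay Credit: +48 days → 5 November 2031.
Marketing Approval Extension: 1892 days claimed exceeds the 1762-day cap, so +1762 days → 1 September 2036.
Response Delay Deduction: −18 days → 14 August 2036.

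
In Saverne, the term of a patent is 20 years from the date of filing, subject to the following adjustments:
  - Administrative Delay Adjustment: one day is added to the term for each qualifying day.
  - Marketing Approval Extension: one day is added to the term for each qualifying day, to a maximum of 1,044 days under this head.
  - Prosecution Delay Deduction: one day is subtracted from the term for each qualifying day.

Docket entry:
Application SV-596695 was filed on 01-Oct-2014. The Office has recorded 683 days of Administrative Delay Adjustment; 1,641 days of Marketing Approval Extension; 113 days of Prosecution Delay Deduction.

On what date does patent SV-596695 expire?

Base term: filing date + 20 years → 1 October 2034.
Administrative Delay Adjustment: +683 days → 14 August 2036.
Marketing Approval Extension: 1641 days claimed exceeds the 1044-day cap, so +1044 days → 24 June 2039.
Prosecution Delay Deduction: −113 days → 3 March 2039.

March 3, 2039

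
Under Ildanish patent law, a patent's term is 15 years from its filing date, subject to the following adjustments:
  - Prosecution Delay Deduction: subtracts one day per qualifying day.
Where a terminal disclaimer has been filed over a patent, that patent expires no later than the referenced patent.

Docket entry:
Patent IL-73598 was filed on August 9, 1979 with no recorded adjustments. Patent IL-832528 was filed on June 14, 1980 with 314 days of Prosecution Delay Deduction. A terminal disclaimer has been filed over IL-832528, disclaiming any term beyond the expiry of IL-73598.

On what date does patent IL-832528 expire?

August 4, 1994

Natural term of IL-832528:
  Base: filing + 15 years → 14 June 1995.
  Prosecution Delay Deduction: −314 days → 4 August 1994.
Expiry of referenced patent IL-73598:
  Base: filing + 15 years → 9 August 1994.
Terminal disclaimer: IL-832528 expires on the earlier of 4 August 1994 and 9 August 1994.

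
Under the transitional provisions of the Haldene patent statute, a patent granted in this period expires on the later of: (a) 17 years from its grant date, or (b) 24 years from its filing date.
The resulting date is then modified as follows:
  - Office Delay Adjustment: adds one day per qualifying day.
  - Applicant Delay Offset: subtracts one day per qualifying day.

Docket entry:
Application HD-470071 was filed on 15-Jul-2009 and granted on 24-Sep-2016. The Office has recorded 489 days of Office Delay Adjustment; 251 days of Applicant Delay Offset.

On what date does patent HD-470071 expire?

(a) grant + 17 years → 24 September 2033.
(b) filing + 24 years → 15 July 2033.
Later of the two: 24 September 2033.
Office Delay Adjustment: +489 days → 26 January 2035.
Applicant Delay Offset: −251 days → 20 May 2034.

2034-05-20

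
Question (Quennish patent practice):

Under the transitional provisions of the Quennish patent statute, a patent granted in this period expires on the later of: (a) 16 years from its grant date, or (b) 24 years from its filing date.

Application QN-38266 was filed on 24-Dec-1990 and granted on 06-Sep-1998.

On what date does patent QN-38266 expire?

(a) grant + 16 years → 6 September 2014.
(b) filing + 24 years → 24 December 2014.
Later of the two: 24 December 2014.

December 24, 2014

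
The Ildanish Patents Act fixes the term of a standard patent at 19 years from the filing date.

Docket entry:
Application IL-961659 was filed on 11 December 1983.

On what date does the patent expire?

Filing date + 19 years → 11 December 2002.

2002-12-11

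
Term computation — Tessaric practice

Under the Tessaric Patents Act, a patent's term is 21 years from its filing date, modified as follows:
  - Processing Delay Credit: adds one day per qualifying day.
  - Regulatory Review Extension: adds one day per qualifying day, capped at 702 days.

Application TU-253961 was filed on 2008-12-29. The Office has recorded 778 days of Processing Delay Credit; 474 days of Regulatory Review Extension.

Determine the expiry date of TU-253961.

2033-06-03

Base term: filing date + 21 years → 29 December 2029.
Processing Delay Credit: +778 days → 15 February 2032.
Regulatory Review Extension: 474 days (within the 702-day cap) → +474 days → 3 June 2033.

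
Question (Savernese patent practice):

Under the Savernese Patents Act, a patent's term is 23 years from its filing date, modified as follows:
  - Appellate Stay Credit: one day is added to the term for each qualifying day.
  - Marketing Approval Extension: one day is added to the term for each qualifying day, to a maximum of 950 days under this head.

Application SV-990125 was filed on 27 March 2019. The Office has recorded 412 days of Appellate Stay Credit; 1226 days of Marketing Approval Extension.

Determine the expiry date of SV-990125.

Base term: filing date + 23 years → 27 March 2042.
Appellate Stay Credit: +412 days → 13 May 2043.
Marketing Approval Extension: 1226 days claimed exceeds the 950-day cap, so +950 days → 18 December 2045.

2045-12-18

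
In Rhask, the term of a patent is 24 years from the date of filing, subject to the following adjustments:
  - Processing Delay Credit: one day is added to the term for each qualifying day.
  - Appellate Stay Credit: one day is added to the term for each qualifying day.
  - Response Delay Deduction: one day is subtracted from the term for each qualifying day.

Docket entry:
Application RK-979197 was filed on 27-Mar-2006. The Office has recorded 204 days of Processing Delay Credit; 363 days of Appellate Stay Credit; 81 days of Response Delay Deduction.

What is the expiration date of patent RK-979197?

2031-07-26

Base term: filing date + 24 years → 27 March 2030.
Processing Delay Credit: +204 days → 17 October 2030.
Appellate Stay Credit: +363 days → 15 October 2031.
Response Delay Deduction: −81 days → 26 July 2031.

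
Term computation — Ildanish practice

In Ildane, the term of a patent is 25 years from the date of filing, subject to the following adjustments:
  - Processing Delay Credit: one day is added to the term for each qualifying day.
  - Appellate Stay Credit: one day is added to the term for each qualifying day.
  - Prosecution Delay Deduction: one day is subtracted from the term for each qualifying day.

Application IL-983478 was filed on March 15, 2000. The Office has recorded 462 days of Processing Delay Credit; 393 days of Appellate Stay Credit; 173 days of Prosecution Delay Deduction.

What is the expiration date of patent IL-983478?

January 26, 2027

Base term: filing date + 25 years → 15 March 2025.
Processing Delay Credit: +462 days → 20 June 2026.
Appellate Stay Credit: +393 days → 18 July 2027.
Prosecution Delay Deduction: −173 days → 26 January 2027.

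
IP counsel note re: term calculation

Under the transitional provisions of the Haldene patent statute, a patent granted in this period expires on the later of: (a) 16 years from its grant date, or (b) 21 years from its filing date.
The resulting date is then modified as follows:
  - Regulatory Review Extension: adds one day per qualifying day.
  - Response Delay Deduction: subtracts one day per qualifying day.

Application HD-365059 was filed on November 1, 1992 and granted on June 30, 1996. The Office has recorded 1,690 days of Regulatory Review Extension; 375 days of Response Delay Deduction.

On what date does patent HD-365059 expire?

2017-06-08

(a) grant + 16 years → 30 June 2012.
(b) filing + 21 years → 1 November 2013.
Later of the two: 1 November 2013.
Regulatory Review Extension: +1690 days → 18 June 2018.
Response Delay Deduction: −375 days → 8 June 2017.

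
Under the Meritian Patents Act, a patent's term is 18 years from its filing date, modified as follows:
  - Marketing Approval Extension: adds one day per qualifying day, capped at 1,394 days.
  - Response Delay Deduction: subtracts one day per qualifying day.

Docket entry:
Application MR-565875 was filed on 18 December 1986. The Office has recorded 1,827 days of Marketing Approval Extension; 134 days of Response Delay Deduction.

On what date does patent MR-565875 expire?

May 31, 2008

Base term: filing date + 18 years → 18 December 2004.
Marketing Approval Extension: 1827 days claimed exceeds the 1394-day cap, so +1394 days → 12 October 2008.
Response Delay Deduction: −134 days → 31 May 2008.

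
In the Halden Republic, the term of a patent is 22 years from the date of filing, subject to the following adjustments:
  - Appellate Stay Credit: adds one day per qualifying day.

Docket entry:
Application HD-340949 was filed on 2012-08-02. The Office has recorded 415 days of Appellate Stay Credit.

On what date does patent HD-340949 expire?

Base term: filing date + 22 years → 2 August 2034.
Appellate Stay Credit: +415 days → 21 September 2035.

2035-09-21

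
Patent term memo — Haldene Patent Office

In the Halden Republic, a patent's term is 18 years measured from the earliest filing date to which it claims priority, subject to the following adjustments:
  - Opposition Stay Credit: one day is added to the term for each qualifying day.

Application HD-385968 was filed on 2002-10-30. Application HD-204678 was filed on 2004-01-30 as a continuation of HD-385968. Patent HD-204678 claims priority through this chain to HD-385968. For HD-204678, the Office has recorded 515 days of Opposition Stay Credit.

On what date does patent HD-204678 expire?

2022-03-29

Earliest priority filing: 30 October 2002.
Base term: 30 October 2002 + 18 years → 30 October 2020.
Opposition Stay Credit: +515 days → 29 March 2022.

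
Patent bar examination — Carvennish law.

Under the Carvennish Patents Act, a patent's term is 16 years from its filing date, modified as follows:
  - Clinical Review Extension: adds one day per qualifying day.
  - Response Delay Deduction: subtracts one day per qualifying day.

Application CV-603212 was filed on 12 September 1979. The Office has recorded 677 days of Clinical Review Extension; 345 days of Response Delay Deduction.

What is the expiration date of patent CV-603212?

Base term: filing date + 16 years → 12 September 1995.
Clinical Review Extension: +677 days → 20 July 1997.
Response Delay Deduction: −345 days → 9 August 1996.

August 9, 1996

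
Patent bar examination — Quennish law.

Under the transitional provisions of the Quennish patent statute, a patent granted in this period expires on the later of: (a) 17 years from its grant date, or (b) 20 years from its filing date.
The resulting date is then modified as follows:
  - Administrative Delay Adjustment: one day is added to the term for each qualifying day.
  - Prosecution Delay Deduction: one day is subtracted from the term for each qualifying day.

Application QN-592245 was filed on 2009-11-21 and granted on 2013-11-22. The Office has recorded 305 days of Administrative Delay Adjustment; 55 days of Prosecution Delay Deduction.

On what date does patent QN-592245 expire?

(a) grant + 17 years → 22 November 2030.
(b) filing + 20 years → 21 November 2029.
Later of the two: 22 November 2030.
Administrative Delay Adjustment: +305 days → 23 September 2031.
Prosecution Delay Deduction: −55 days → 30 July 2031.

2031-07-30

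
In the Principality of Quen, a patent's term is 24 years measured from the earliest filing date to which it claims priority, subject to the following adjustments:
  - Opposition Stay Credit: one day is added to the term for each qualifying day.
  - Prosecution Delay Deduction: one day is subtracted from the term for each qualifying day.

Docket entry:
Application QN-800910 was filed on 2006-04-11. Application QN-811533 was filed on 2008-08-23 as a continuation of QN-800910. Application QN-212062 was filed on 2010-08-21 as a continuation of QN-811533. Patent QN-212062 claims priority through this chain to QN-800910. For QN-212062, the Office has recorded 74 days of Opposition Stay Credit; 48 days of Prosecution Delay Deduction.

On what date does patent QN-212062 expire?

2030-05-07

Earliest priority filing: 11 April 2006.
Base term: 11 April 2006 + 24 years → 11 April 2030.
Opposition Stay Credit: +74 days → 24 June 2030.
Prosecution Delay Deduction: −48 days → 7 May 2030.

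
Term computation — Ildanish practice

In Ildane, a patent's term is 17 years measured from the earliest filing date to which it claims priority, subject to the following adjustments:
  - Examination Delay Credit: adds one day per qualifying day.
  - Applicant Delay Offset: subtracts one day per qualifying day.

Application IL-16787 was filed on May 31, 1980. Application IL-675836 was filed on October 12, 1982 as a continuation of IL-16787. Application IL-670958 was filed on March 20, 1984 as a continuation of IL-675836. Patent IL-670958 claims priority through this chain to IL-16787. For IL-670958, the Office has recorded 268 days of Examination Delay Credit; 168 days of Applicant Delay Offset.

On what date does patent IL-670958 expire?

Earliest priority filing: 31 May 1980.
Base term: 31 May 1980 + 17 years → 31 May 1997.
Examination Delay Credit: +268 days → 23 February 1998.
Applicant Delay Offset: −168 days → 8 September 1997.

September 8, 1997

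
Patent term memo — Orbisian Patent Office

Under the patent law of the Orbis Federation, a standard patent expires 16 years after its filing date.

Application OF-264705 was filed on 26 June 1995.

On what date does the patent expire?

June 26, 2011

Filing date + 16 years → 26 June 2011.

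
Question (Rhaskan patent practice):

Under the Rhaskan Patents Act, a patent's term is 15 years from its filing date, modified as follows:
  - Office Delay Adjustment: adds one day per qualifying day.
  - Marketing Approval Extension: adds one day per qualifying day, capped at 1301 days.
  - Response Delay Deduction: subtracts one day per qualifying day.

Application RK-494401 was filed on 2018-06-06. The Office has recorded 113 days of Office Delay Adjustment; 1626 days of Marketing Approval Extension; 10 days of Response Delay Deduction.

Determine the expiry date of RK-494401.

2037-04-10

Base term: filing date + 15 years → 6 June 2033.
Office Delay Adjustment: +113 days → 27 September 2033.
Marketing Approval Extension: 1626 days claimed exceeds the 1301-day cap, so +1301 days → 20 April 2037.
Response Delay Deduction: −10 days → 10 April 2037.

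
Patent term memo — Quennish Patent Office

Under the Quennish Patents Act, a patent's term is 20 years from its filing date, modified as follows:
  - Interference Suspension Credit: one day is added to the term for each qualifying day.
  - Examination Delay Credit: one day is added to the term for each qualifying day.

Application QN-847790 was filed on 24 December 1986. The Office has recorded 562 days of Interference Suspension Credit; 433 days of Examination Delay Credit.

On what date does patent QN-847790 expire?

2009-09-14

Base term: filing date + 20 years → 24 December 2006.
Interference Suspension Credit: +562 days → 8 July 2008.
Examination Delay Credit: +433 days → 14 September 2009.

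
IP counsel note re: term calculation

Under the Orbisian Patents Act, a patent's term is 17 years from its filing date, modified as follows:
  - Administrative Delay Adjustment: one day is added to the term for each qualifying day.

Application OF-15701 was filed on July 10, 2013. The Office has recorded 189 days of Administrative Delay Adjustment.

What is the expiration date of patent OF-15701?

January 15, 2031

Base term: filing date + 17 years → 10 July 2030.
Administrative Delay Adjustment: +189 days → 15 January 2031.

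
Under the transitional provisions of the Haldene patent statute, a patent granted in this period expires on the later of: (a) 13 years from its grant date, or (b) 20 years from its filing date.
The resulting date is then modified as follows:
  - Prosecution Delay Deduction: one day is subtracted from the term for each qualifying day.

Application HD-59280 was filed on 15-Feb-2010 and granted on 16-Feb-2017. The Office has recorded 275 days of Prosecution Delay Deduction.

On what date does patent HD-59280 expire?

(a) grant + 13 years → 16 February 2030.
(b) filing + 20 years → 15 February 2030.
Later of the two: 16 February 2030.
Prosecution Delay Deduction: −275 days → 17 May 2029.

2029-05-17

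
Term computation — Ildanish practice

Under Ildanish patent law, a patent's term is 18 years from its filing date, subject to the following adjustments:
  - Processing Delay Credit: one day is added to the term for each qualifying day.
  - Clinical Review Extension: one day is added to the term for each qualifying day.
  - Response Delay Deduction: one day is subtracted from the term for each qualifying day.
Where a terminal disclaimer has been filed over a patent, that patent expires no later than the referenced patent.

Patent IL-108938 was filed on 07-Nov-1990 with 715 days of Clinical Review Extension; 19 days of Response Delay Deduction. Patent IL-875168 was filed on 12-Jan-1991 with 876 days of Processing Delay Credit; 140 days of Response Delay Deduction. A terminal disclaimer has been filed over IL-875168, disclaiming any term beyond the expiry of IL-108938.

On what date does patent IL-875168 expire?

October 4, 2010

Natural term of IL-875168:
  Base: filing + 18 years → 12 January 2009.
  Processing Delay Credit: +876 days → 7 June 2011.
  Response Delay Deduction: −140 days → 18 January 2011.
Expiry of referenced patent IL-108938:
  Base: filing + 18 years → 7 November 2008.
  Clinical Review Extension: +715 days → 23 October 2010.
  Response Delay Deduction: −19 days → 4 October 2010.
Terminal disclaimer: IL-875168 expires on the earlier of 18 January 2011 and 4 October 2010.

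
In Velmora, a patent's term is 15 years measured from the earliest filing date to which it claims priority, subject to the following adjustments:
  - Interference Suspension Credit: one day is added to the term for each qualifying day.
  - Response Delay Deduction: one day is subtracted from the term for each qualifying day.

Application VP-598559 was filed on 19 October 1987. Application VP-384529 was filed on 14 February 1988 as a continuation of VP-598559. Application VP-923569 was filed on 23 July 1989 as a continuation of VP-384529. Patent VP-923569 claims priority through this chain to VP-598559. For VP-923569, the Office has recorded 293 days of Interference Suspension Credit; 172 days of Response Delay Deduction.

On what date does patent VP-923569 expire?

February 17, 2003

Earliest priority filing: 19 October 1987.
Base term: 19 October 1987 + 15 years → 19 October 2002.
Interference Suspension Credit: +293 days → 8 August 2003.
Response Delay Deduction: −172 days → 17 February 2003.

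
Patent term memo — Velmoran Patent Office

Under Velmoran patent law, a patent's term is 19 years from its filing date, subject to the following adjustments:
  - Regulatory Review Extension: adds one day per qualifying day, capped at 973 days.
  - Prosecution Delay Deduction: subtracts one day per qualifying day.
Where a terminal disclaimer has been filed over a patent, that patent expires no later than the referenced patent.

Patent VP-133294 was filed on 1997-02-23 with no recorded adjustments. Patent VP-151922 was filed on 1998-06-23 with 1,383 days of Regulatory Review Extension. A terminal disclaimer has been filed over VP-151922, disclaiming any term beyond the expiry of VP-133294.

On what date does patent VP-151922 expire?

Natural term of VP-151922:
  Base: filing + 19 years → 23 June 2017.
  Regulatory Review Extension: 1383 days claimed exceeds the 973-day cap, so +973 days → 21 February 2020.
Expiry of referenced patent VP-133294:
  Base: filing + 19 years → 23 February 2016.
Terminal disclaimer: VP-151922 expires on the earlier of 21 February 2020 and 23 February 2016.

February 23, 2016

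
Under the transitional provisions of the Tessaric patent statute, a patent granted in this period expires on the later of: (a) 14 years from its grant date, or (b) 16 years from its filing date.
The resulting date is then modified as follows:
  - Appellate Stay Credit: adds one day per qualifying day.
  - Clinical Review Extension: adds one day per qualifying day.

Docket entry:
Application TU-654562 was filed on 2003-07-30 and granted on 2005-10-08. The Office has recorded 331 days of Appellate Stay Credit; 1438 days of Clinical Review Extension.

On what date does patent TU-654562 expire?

August 11, 2024

(a) grant + 14 years → 8 October 2019.
(b) filing + 16 years → 30 July 2019.
Later of the two: 8 October 2019.
Appellate Stay Credit: +331 days → 3 September 2020.
Clinical Review Extension: +1438 days → 11 August 2024.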